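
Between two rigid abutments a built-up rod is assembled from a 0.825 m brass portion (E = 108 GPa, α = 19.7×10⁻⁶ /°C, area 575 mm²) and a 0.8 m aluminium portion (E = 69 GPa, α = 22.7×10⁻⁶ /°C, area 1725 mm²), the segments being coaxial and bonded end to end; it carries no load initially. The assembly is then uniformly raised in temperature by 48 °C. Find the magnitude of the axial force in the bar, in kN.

P ≈ 82.6 kN (compressive)

Free thermal expansion of the whole bar: Σ αᵢΔT Lᵢ = 19.7×10⁻⁶×48×825 + 22.7×10⁻⁶×48×800 = 1.652 mm.
The walls prevent any net length change, so an axial force P (same in every segment) develops. Compatibility: P · Σ Lᵢ/(AᵢEᵢ) = δ_free.
The series flexibility is Σ Lᵢ/(AᵢEᵢ) = 825/(575×108×10³) + 800/(1725×69×10³) = 2.001×10⁻⁵ mm/N.
So P = 1.652 / 2.001×10⁻⁵ = 82.56 kN, compressive.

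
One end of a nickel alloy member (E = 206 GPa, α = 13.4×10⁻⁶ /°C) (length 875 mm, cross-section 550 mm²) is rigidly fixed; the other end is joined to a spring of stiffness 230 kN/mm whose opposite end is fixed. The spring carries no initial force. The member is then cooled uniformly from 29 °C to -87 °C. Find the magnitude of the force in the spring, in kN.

P ≈ 113 kN

The unrestrained thermal change is αΔT L = 13.4×10⁻⁶ × 116 × 875 = 1.36 mm.
With a force P in the spring, the elastic change of the member is PL/(AE) and that of the spring is P/k; compatibility requires their sum to equal δ_free.
P [ L/(AE) + 1/k ] = δ_free → P [ 875/(550×206×10³) + 1/(230×10³) ] = 1.36.
P = 1.36 / 1.207×10⁻⁵ = 112700 N.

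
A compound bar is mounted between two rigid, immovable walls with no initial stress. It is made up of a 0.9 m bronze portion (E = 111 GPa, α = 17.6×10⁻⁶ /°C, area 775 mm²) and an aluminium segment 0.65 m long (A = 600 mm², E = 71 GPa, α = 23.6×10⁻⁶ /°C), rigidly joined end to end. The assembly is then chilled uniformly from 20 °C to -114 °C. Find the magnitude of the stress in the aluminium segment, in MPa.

σ ≈ 271 MPa (tensile)

With the walls removed the bar would change length by δ_free = Σ αᵢΔT Lᵢ = 17.6×10⁻⁶×134×900 + 23.6×10⁻⁶×134×650 = 4.178 mm.
The rigid supports impose zero overall length change; the single axial force P common to all segments must satisfy P Σ Lᵢ/(AᵢEᵢ) = δ_free.
The series flexibility is Σ Lᵢ/(AᵢEᵢ) = 900/(775×111×10³) + 650/(600×71×10³) = 2.572×10⁻⁵ mm/N.
Hence P = δ_free / Σ(L/AE) = 4.178/2.572×10⁻⁵ = 162.4 kN (tensile).
σ_{aluminium} = P / A = 162400 / 600 = 270.7 MPa.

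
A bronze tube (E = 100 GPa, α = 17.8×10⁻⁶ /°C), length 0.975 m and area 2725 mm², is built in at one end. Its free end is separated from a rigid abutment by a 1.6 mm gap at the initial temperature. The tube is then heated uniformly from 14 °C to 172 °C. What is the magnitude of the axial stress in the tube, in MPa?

σ ≈ 117 MPa (compressive)

Free thermal elongation = αΔT L = 17.8×10⁻⁶ × 158 × 975 = 2.742 mm.
After closing the 1.6 mm clearance, 2.742 − 1.6 = 1.142 mm of expansion remains to be suppressed by the wall.
Compatibility: PL/(AE) = 1.142 mm, so σ = P/A = E × (1.142/975) = 117.1 MPa.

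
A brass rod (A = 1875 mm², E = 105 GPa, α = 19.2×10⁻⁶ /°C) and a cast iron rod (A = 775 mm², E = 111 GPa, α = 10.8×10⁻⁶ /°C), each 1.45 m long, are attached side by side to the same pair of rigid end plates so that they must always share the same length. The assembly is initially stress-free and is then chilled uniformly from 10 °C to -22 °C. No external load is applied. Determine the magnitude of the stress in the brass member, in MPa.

σ ≈ 8.58 MPa (tensile)

Both members must finish at the same length. With the larger α, the brass tends to over-contract; the plates restrain it, putting the brass in tension and the cast iron in compression. With no external load the two internal forces are equal and opposite, magnitude P.
Equating the net (thermal + elastic) strains gives |α₁ − α₂|·ΔT = P·[1/(A₁E₁) + 1/(A₂E₂)].
|α₁ − α₂|·ΔT = 8.4×10⁻⁶ × 32 = 0.0002688.
1/(A₁E₁) + 1/(A₂E₂) = 1/(1875×105×10³) + 1/(775×111×10³) = 1.67×10⁻⁸ N⁻¹.
So P = 0.0002688 / 1.67×10⁻⁸ = 16.09 kN.
σ_{brass} = P/A₁ = 16090/1875 = 8.582 MPa, tensile.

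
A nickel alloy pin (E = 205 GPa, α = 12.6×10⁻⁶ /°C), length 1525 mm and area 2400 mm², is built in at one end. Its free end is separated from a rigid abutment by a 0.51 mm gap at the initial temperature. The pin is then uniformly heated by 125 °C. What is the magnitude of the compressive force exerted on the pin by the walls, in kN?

P ≈ 610 kN

Free thermal elongation = αΔT L = 12.6×10⁻⁶ × 125 × 1525 = 2.402 mm.
This exceeds the 0.51 mm gap, so the wall pushes back. The portion of expansion that must be recovered elastically is δ_free − gap = 2.402 − 0.51 = 1.892 mm.
Compatibility: PL/(AE) = 1.892 mm, so σ = P/A = E × (1.892/1525) = 254.3 MPa.
P = σA = 254.3 × 2400 = 610.4 kN.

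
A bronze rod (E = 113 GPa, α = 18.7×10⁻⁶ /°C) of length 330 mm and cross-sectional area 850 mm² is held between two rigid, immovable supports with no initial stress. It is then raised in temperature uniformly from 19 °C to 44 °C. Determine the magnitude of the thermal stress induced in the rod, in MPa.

σ ≈ 52.8 MPa (compressive)

With length fixed, the mechanical strain must cancel the thermal strain αΔT = 18.7×10⁻⁶ × 25 = 467.5×10⁻⁶.
σ = EαΔT = 113×10³ × 18.7×10⁻⁶ × 25 = 52.83 MPa (compressive; the rod is trying to expand).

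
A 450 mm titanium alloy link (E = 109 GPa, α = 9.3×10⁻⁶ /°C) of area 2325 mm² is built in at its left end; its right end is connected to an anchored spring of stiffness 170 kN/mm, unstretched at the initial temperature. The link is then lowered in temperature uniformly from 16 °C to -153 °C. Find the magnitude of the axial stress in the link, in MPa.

σ ≈ 39.7 MPa (tensile)

Free thermal contraction: δ_free = αΔT L = 9.3×10⁻⁶ × 169 × 450 = 0.7073 mm.
With a force P in the spring, the elastic change of the link is PL/(AE) and that of the spring is P/k; compatibility requires their sum to equal δ_free.
P [ L/(AE) + 1/k ] = δ_free → P [ 450/(2325×109×10³) + 1/(170×10³) ] = 0.7073.
P = 0.7073 / 7.658×10⁻⁶ = 92360 N.
σ = P/A = 92360/2325 = 39.72 MPa.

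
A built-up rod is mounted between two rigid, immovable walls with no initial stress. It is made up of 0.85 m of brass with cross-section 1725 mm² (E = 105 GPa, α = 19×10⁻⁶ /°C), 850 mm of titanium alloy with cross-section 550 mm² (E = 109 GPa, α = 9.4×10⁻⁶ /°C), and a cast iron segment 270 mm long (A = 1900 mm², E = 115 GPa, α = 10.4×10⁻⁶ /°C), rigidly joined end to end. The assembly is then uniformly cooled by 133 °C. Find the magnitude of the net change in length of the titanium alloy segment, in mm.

If the supports were absent, the total length change would be Σ αᵢΔT Lᵢ = 19×10⁻⁶×133×850 + 9.4×10⁻⁶×133×850 + 10.4×10⁻⁶×133×270 = 3.584 mm.
The walls prevent any net length change, so an axial force P (same in every segment) develops. Compatibility: P · Σ Lᵢ/(AᵢEᵢ) = δ_free.
Σ Lᵢ/(AᵢEᵢ) = 850/(1725×105×10³) + 850/(550×109×10³) + 270/(1900×115×10³) = 2.011×10⁻⁵ mm/N.
So P = 3.584 / 2.011×10⁻⁵ = 178.2 kN, tensile.
For the titanium alloy segment, free thermal change = 9.4×10⁻⁶×133×850 = 1.063 mm and elastic change from P = 178200×850/(550×109×10³) = 2.527 mm; these oppose, so the net change is 1.46 mm (segment lengthens).

|ΔL| ≈ 1.46 mm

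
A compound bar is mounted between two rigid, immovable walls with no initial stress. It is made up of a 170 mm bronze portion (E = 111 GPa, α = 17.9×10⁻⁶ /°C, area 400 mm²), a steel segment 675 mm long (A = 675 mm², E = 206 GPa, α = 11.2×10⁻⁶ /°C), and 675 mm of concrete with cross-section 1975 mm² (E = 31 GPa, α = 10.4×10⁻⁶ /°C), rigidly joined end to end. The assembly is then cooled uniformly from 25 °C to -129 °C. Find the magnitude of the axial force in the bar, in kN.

Free thermal contraction of the whole bar: Σ αᵢΔT Lᵢ = 17.9×10⁻⁶×154×170 + 11.2×10⁻⁶×154×675 + 10.4×10⁻⁶×154×675 = 2.714 mm.
The walls prevent any net length change, so an axial force P (same in every segment) develops. Compatibility: P · Σ Lᵢ/(AᵢEᵢ) = δ_free.
The series flexibility is Σ Lᵢ/(AᵢEᵢ) = 170/(400×111×10³) + 675/(675×206×10³) + 675/(1975×31×10³) = 1.971×10⁻⁵ mm/N.
P = 2.714 / 1.971×10⁻⁵ = 137700 N = 137.7 kN, tensile.

P ≈ 138 kN (tensile)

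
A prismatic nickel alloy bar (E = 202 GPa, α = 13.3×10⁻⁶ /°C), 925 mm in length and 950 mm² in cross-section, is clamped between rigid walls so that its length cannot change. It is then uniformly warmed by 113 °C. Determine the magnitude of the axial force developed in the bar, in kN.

P ≈ 288 kN (compressive)

With zero net strain, σ = E·αΔT = 202 GPa × 13.3×10⁻⁶ × 113 = 303.6 MPa.
P = AEαΔT = 950 × 202×10³ × 13.3×10⁻⁶ × 113 = 288.4 kN (compressive).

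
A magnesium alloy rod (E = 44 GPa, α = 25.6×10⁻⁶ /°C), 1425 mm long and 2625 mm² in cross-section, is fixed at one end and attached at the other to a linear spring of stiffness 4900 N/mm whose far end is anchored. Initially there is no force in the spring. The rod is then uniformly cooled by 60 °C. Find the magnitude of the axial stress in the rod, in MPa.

The unrestrained thermal change is αΔT L = 25.6×10⁻⁶ × 60 × 1425 = 2.189 mm.
With a force P in the spring, the elastic change of the rod is PL/(AE) and that of the spring is P/k; compatibility requires their sum to equal δ_free.
P [ L/(AE) + 1/k ] = δ_free → P [ 1425/(2625×44×10³) + 1/(4900) ] = 2.189.
P = 2.189 / 0.0002164 = 10110 N.
σ = P/A = 10110/2625 = 3.853 MPa.

σ ≈ 3.85 MPa (tensile)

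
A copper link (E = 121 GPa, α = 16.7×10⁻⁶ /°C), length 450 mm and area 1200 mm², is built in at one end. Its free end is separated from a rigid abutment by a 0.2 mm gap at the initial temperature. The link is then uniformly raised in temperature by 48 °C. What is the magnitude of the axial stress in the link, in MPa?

σ ≈ 43.2 MPa (compressive)

Unrestrained expansion: δ_free = αΔT L = 16.7×10⁻⁶ × 48 × 450 = 0.3607 mm.
This exceeds the 0.2 mm gap, so the wall pushes back. The portion of expansion that must be recovered elastically is δ_free − gap = 0.3607 − 0.2 = 0.1607 mm.
So σ = E(δ_free − g)/L = 121×10³ × 0.1607/450 = 43.22 MPa.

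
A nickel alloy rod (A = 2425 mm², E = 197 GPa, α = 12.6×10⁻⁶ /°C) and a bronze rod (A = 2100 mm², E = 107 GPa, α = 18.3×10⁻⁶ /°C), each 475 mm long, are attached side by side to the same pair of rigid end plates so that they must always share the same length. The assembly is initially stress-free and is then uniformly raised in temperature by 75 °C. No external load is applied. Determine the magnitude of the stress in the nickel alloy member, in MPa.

σ ≈ 26.9 MPa (tensile)

Equilibrium of a rigid end plate with no external load gives equal and opposite internal forces ±P in the two members. Since α_{bronze} > α_{nickel alloy}, heating drives the bronze into compression and the nickel alloy into tension.
Equating the net (thermal + elastic) strains gives |α₁ − α₂|·ΔT = P·[1/(A₁E₁) + 1/(A₂E₂)].
|α₁ − α₂|·ΔT = 5.7×10⁻⁶ × 75 = 0.0004275.
1/(A₁E₁) + 1/(A₂E₂) = 1/(2425×197×10³) + 1/(2100×107×10³) = 6.544×10⁻⁹ N⁻¹.
P = 0.0004275 / 6.544×10⁻⁹ = 65330 N = 65.33 kN.
σ_{nickel alloy} = P/A₁ = 65330/2425 = 26.94 MPa, tensile.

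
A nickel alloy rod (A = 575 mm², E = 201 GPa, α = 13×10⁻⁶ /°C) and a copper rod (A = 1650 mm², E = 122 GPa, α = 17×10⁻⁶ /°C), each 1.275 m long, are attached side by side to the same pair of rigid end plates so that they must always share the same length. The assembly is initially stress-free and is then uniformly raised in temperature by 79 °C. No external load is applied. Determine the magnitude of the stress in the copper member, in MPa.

Both members must finish at the same length. With the larger α, the copper tends to over-expand; the plates restrain it, putting the copper in compression and the nickel alloy in tension. With no external load the two internal forces are equal and opposite, magnitude P.
Compatibility of the two members (thermal + elastic change equal): (α₁ − α₂)ΔT = P·[1/(A₁E₁) + 1/(A₂E₂)].
|α₁ − α₂|·ΔT = 4×10⁻⁶ × 79 = 0.000316.
1/(A₁E₁) + 1/(A₂E₂) = 1/(575×201×10³) + 1/(1650×122×10³) = 1.362×10⁻⁸ N⁻¹.
P = 0.000316 / 1.362×10⁻⁸ = 23200 N = 23.2 kN.
σ_{copper} = P/A₂ = 23200/1650 = 14.06 MPa, compressive.

σ ≈ 14.1 MPa (compressive)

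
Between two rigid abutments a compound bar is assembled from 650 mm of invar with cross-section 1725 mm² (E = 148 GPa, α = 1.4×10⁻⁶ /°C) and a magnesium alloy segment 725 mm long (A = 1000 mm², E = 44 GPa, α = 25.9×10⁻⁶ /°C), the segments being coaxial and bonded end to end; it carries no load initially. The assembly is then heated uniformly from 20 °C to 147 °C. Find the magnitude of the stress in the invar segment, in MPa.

σ ≈ 76.2 MPa (compressive)

If the supports were absent, the total length change would be Σ αᵢΔT Lᵢ = 1.4×10⁻⁶×127×650 + 25.9×10⁻⁶×127×725 = 2.5 mm.
Since the ends are fixed, an axial force P builds up, equal in every segment, with P · Σ Lᵢ/(AᵢEᵢ) = δ_free.
Σ Lᵢ/(AᵢEᵢ) = 650/(1725×148×10³) + 725/(1000×44×10³) = 1.902×10⁻⁵ mm/N.
So P = 2.5 / 1.902×10⁻⁵ = 131.4 kN, compressive.
σ_{invar} = P / A = 131400 / 1725 = 76.19 MPa.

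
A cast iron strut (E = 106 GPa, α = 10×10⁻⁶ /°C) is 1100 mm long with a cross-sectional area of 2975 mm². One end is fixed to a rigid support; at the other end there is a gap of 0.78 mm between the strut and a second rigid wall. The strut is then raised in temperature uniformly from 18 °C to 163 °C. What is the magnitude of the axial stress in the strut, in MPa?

Free thermal elongation = αΔT L = 10×10⁻⁶ × 145 × 1100 = 1.595 mm.
After closing the 0.78 mm clearance, 1.595 − 0.78 = 0.815 mm of expansion remains to be suppressed by the wall.
That suppressed elongation corresponds to σ = E·Δ/L = 106×10³ × 0.815/1100 = 78.54 MPa.

σ ≈ 78.5 MPa (compressive)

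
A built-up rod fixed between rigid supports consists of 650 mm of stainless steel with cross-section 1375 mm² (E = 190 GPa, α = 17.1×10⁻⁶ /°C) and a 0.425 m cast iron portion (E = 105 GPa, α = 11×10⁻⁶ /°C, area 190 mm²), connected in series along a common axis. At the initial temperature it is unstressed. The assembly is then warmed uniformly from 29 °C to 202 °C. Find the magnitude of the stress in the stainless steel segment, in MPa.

σ ≈ 83.5 MPa (compressive)

With the walls removed the bar would change length by δ_free = Σ αᵢΔT Lᵢ = 17.1×10⁻⁶×173×650 + 11×10⁻⁶×173×425 = 2.732 mm.
The rigid supports impose zero overall length change; the single axial force P common to all segments must satisfy P Σ Lᵢ/(AᵢEᵢ) = δ_free.
Σ Lᵢ/(AᵢEᵢ) = 650/(1375×190×10³) + 425/(190×105×10³) = 2.379×10⁻⁵ mm/N.
Hence P = δ_free / Σ(L/AE) = 2.732/2.379×10⁻⁵ = 114.8 kN (compressive).
σ_{stainless steel} = P / A = 114800 / 1375 = 83.5 MPa.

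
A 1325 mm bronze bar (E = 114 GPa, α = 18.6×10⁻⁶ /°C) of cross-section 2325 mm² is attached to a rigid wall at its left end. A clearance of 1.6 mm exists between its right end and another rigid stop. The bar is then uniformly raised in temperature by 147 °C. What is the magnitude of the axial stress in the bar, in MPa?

Unrestrained expansion: δ_free = αΔT L = 18.6×10⁻⁶ × 147 × 1325 = 3.623 mm.
The gap closes (δ_free > 1.6 mm) and the wall then resists a further 3.623 − 1.6 = 2.023 mm of expansion.
Compatibility: PL/(AE) = 2.023 mm, so σ = P/A = E × (2.023/1325) = 174 MPa.

σ ≈ 174 MPa (compressive)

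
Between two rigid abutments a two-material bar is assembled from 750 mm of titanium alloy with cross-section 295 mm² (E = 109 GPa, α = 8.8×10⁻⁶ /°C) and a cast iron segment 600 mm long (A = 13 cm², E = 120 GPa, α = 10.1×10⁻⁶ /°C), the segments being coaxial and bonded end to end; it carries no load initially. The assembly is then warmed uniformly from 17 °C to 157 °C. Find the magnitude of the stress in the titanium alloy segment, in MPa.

Free thermal expansion of the whole bar: Σ αᵢΔT Lᵢ = 8.8×10⁻⁶×140×750 + 10.1×10⁻⁶×140×600 = 1.772 mm.
The walls prevent any net length change, so an axial force P (same in every segment) develops. Compatibility: P · Σ Lᵢ/(AᵢEᵢ) = δ_free.
The series flexibility is Σ Lᵢ/(AᵢEᵢ) = 750/(295×109×10³) + 600/(1300×120×10³) = 2.717×10⁻⁵ mm/N.
P = 1.772 / 2.717×10⁻⁵ = 65230 N = 65.23 kN, compressive.
σ_{titanium alloy} = P / A = 65230 / 295 = 221.1 MPa.

σ ≈ 221 MPa (compressive)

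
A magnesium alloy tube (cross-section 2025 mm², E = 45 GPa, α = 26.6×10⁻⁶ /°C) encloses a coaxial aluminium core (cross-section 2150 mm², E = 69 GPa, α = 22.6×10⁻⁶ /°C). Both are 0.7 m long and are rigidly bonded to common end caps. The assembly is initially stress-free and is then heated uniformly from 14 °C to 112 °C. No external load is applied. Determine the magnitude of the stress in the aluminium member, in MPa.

Both members must finish at the same length. With the larger α, the magnesium alloy tends to over-expand; the plates restrain it, putting the magnesium alloy in compression and the aluminium in tension. With no external load the two internal forces are equal and opposite, magnitude P.
Compatibility of the two members (thermal + elastic change equal): (α₁ − α₂)ΔT = P·[1/(A₁E₁) + 1/(A₂E₂)].
|α₁ − α₂|·ΔT = 4×10⁻⁶ × 98 = 0.000392.
1/(A₁E₁) + 1/(A₂E₂) = 1/(2025×45×10³) + 1/(2150×69×10³) = 1.771×10⁻⁸ N⁻¹.
P = 0.000392 / 1.771×10⁻⁸ = 22130 N = 22.13 kN.
σ_{aluminium} = P/A₂ = 22130/2150 = 10.29 MPa, tensile.

σ ≈ 10.3 MPa (tensile)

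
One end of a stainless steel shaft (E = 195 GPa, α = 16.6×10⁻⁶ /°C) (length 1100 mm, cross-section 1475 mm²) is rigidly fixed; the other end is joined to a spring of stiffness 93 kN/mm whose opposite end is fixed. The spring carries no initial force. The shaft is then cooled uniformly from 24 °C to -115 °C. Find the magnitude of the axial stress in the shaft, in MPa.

σ ≈ 118 MPa (tensile)

The unrestrained thermal change is αΔT L = 16.6×10⁻⁶ × 139 × 1100 = 2.538 mm.
With a force P in the spring, the elastic change of the shaft is PL/(AE) and that of the spring is P/k; compatibility requires their sum to equal δ_free.
So P = δ_free / [L/(AE) + 1/k] = 2.538 / [ 1100/(1475×195×10³) + 1/(93×10³) ].
P = 2.538 / 1.458×10⁻⁵ = 174100 N.
σ = P/A = 174100/1475 = 118 MPa.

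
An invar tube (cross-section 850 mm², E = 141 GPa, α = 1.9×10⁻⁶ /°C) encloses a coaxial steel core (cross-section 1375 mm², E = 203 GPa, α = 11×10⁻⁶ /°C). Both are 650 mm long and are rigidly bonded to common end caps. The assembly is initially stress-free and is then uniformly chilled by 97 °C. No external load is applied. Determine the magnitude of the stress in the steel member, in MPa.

σ ≈ 53.8 MPa (tensile)

Equilibrium of a rigid end plate with no external load gives equal and opposite internal forces ±P in the two members. Since α_{steel} > α_{invar}, cooling drives the steel into tension and the invar into compression.
Equating the net (thermal + elastic) strains gives |α₁ − α₂|·ΔT = P·[1/(A₁E₁) + 1/(A₂E₂)].
|α₁ − α₂|·ΔT = 9.1×10⁻⁶ × 97 = 0.0008827.
1/(A₁E₁) + 1/(A₂E₂) = 1/(850×141×10³) + 1/(1375×203×10³) = 1.193×10⁻⁸ N⁻¹.
So P = 0.0008827 / 1.193×10⁻⁸ = 74.01 kN.
σ_{steel} = P/A₂ = 74010/1375 = 53.83 MPa, tensile.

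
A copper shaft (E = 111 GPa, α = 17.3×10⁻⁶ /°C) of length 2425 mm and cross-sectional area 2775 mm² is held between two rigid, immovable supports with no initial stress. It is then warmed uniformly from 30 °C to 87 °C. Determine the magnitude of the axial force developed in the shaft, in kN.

P ≈ 304 kN (compressive)

Full restraint means ε = 0, so the stress is σ = EαΔT = 111×10³ × 17.3×10⁻⁶ × 57 = 109.5 MPa.
P = AEαΔT = 2775 × 111×10³ × 17.3×10⁻⁶ × 57 = 303.7 kN (compressive).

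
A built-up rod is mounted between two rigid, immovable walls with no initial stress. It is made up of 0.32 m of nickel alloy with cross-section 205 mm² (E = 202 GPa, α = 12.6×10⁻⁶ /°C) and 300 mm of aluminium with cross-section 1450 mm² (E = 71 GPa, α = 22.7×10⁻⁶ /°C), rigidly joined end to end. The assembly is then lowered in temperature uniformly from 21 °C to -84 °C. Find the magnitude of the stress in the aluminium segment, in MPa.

σ ≈ 73.8 MPa (tensile)

Free thermal contraction of the whole bar: Σ αᵢΔT Lᵢ = 12.6×10⁻⁶×105×320 + 22.7×10⁻⁶×105×300 = 1.138 mm.
The walls prevent any net length change, so an axial force P (same in every segment) develops. Compatibility: P · Σ Lᵢ/(AᵢEᵢ) = δ_free.
Σ Lᵢ/(AᵢEᵢ) = 320/(205×202×10³) + 300/(1450×71×10³) = 1.064×10⁻⁵ mm/N.
P = 1.138 / 1.064×10⁻⁵ = 107000 N = 107 kN, tensile.
σ_{aluminium} = P / A = 107000 / 1450 = 73.78 MPa.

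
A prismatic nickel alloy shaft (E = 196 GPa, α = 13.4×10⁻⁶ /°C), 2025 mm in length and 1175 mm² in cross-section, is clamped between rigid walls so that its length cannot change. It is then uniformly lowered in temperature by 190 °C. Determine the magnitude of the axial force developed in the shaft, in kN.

With zero net strain, σ = E·αΔT = 196 GPa × 13.4×10⁻⁶ × 190 = 499 MPa.
P = AEαΔT = 1175 × 196×10³ × 13.4×10⁻⁶ × 190 = 586.3 kN (tensile).

P ≈ 586 kN (tensile)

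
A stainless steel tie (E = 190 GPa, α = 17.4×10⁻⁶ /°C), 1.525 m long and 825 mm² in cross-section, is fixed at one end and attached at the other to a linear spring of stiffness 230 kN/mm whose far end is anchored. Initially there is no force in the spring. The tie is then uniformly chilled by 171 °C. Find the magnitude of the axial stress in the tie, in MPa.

Free thermal contraction: δ_free = αΔT L = 17.4×10⁻⁶ × 171 × 1525 = 4.537 mm.
With a force P in the spring, the elastic change of the tie is PL/(AE) and that of the spring is P/k; compatibility requires their sum to equal δ_free.
P [ L/(AE) + 1/k ] = δ_free → P [ 1525/(825×190×10³) + 1/(230×10³) ] = 4.537.
P = 4.537 / 1.408×10⁻⁵ = 322300 N.
σ = P/A = 322300/825 = 390.7 MPa.

σ ≈ 391 MPa (tensile)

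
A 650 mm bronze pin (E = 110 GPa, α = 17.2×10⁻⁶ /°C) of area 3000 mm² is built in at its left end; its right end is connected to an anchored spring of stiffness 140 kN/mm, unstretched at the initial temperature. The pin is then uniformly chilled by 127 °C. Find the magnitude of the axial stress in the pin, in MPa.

σ ≈ 51.9 MPa (tensile)

If the spring were absent the pin would shorten by αΔT L = 17.2×10⁻⁶ × 127 × 650 = 1.42 mm.
Let P be the tensile force in the spring. The pin extends elastically by PL/(AE) and the spring stretches by P/k; together these equal δ_free.
So P = δ_free / [L/(AE) + 1/k] = 1.42 / [ 650/(3000×110×10³) + 1/(140×10³) ].
P = 1.42 / 9.113×10⁻⁶ = 155800 N.
σ = P/A = 155800/3000 = 51.94 MPa.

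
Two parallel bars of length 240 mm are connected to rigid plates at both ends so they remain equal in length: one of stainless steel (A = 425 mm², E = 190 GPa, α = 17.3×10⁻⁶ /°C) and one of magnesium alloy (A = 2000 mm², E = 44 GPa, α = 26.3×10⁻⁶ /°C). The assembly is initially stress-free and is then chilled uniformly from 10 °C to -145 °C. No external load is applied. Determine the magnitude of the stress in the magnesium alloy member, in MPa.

σ ≈ 29.4 MPa (tensile)

Equilibrium of a rigid end plate with no external load gives equal and opposite internal forces ±P in the two members. Since α_{magnesium alloy} > α_{stainless steel}, cooling drives the magnesium alloy into tension and the stainless steel into compression.
Compatibility of the two members (thermal + elastic change equal): (α₁ − α₂)ΔT = P·[1/(A₁E₁) + 1/(A₂E₂)].
|α₁ − α₂|·ΔT = 9×10⁻⁶ × 155 = 0.001395.
1/(A₁E₁) + 1/(A₂E₂) = 1/(425×190×10³) + 1/(2000×44×10³) = 2.375×10⁻⁸ N⁻¹.
So P = 0.001395 / 2.375×10⁻⁸ = 58.74 kN.
σ_{magnesium alloy} = P/A₂ = 58740/2000 = 29.37 MPa, tensile.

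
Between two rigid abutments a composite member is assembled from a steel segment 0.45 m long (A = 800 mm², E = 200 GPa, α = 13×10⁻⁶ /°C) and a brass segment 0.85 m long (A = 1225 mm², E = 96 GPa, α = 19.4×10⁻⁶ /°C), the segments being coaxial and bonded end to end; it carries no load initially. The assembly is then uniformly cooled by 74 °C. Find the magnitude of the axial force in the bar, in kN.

With the walls removed the bar would change length by δ_free = Σ αᵢΔT Lᵢ = 13×10⁻⁶×74×450 + 19.4×10⁻⁶×74×850 = 1.653 mm.
Since the ends are fixed, an axial force P builds up, equal in every segment, with P · Σ Lᵢ/(AᵢEᵢ) = δ_free.
The series flexibility is Σ Lᵢ/(AᵢEᵢ) = 450/(800×200×10³) + 850/(1225×96×10³) = 1.004×10⁻⁵ mm/N.
P = 1.653 / 1.004×10⁻⁵ = 164700 N = 164.7 kN, tensile.

P ≈ 165 kN (tensile)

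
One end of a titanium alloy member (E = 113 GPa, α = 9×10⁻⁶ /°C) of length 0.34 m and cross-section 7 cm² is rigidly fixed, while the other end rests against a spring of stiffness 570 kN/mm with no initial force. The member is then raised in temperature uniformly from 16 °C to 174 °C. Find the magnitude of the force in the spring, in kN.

P ≈ 79.9 kN

Free thermal expansion: δ_free = αΔT L = 9×10⁻⁶ × 158 × 340 = 0.4835 mm.
With a force P in the spring, the elastic change of the member is PL/(AE) and that of the spring is P/k; compatibility requires their sum to equal δ_free.
P [ L/(AE) + 1/k ] = δ_free → P [ 340/(700×113×10³) + 1/(570×10³) ] = 0.4835.
P = 0.4835 / 6.053×10⁻⁶ = 79880 N.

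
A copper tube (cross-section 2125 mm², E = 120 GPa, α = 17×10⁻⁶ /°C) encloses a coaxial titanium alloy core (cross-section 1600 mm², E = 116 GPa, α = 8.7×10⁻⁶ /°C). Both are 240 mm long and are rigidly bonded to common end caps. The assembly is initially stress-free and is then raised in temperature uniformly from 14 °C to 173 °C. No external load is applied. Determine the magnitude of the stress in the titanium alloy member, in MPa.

The copper has the larger α, so on heating it would change length more than the titanium alloy if both were free. The rigid plates force a common final length, so the copper is put into compression and the titanium alloy into tension, with equal and opposite forces P (no external load).
Setting the final lengths equal and cancelling L: (α₁ − α₂)ΔT = P/(A₁E₁) + P/(A₂E₂).
|α₁ − α₂|·ΔT = 8.3×10⁻⁶ × 159 = 0.00132.
1/(A₁E₁) + 1/(A₂E₂) = 1/(2125×120×10³) + 1/(1600×116×10³) = 9.309×10⁻⁹ N⁻¹.
P = 0.00132 / 9.309×10⁻⁹ = 141800 N = 141.8 kN.
σ_{titanium alloy} = P/A₂ = 141800/1600 = 88.6 MPa, tensile.

σ ≈ 88.6 MPa (tensile)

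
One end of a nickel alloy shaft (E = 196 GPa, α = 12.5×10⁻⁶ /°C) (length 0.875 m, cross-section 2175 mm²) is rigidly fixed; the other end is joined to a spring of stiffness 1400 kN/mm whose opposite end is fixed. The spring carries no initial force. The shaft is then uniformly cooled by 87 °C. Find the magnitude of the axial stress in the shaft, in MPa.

σ ≈ 158 MPa (tensile)

Free thermal contraction: δ_free = αΔT L = 12.5×10⁻⁶ × 87 × 875 = 0.9516 mm.
With a force P in the spring, the elastic change of the shaft is PL/(AE) and that of the spring is P/k; compatibility requires their sum to equal δ_free.
So P = δ_free / [L/(AE) + 1/k] = 0.9516 / [ 875/(2175×196×10³) + 1/(1400×10³) ].
P = 0.9516 / 2.767×10⁻⁶ = 343900 N.
σ = P/A = 343900/2175 = 158.1 MPa.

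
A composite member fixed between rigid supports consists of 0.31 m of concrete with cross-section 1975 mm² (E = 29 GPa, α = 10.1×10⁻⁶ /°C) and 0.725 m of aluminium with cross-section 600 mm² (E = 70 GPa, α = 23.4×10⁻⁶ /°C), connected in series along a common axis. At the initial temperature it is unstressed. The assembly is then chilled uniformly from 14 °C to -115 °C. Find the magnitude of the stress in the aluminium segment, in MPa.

If the supports were absent, the total length change would be Σ αᵢΔT Lᵢ = 10.1×10⁻⁶×129×310 + 23.4×10⁻⁶×129×725 = 2.592 mm.
The walls prevent any net length change, so an axial force P (same in every segment) develops. Compatibility: P · Σ Lᵢ/(AᵢEᵢ) = δ_free.
The series flexibility is Σ Lᵢ/(AᵢEᵢ) = 310/(1975×29×10³) + 725/(600×70×10³) = 2.267×10⁻⁵ mm/N.
P = 2.592 / 2.267×10⁻⁵ = 114300 N = 114.3 kN, tensile.
σ_{aluminium} = P / A = 114300 / 600 = 190.6 MPa.

σ ≈ 191 MPa (tensile)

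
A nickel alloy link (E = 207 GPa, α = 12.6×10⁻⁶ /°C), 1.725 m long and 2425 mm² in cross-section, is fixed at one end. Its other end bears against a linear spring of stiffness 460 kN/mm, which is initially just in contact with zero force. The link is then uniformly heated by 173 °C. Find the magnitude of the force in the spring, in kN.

Free thermal expansion: δ_free = αΔT L = 12.6×10⁻⁶ × 173 × 1725 = 3.76 mm.
Let P be the compressive force at the spring. The link shortens elastically by PL/(AE) and the spring compresses by P/k; together these equal δ_free.
So P = δ_free / [L/(AE) + 1/k] = 3.76 / [ 1725/(2425×207×10³) + 1/(460×10³) ].
P = 3.76 / 5.61×10⁻⁶ = 670200 N.

P ≈ 670 kN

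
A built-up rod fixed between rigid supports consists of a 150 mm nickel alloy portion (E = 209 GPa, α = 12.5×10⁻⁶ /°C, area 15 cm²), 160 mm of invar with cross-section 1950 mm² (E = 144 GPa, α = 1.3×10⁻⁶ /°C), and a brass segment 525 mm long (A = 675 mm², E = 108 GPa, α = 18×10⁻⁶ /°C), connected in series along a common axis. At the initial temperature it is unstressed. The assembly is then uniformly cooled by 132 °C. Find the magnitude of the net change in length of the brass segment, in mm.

|ΔL| ≈ 0.0815 mm

If the supports were absent, the total length change would be Σ αᵢΔT Lᵢ = 12.5×10⁻⁶×132×150 + 1.3×10⁻⁶×132×160 + 18×10⁻⁶×132×525 = 1.522 mm.
The walls prevent any net length change, so an axial force P (same in every segment) develops. Compatibility: P · Σ Lᵢ/(AᵢEᵢ) = δ_free.
The series flexibility is Σ Lᵢ/(AᵢEᵢ) = 150/(1500×209×10³) + 160/(1950×144×10³) + 525/(675×108×10³) = 8.25×10⁻⁶ mm/N.
P = 1.522 / 8.25×10⁻⁶ = 184500 N = 184.5 kN, tensile.
For the brass segment, free thermal change = 18×10⁻⁶×132×525 = 1.247 mm and elastic change from P = 184500×525/(675×108×10³) = 1.329 mm; these oppose, so the net change is 0.0815 mm (segment lengthens).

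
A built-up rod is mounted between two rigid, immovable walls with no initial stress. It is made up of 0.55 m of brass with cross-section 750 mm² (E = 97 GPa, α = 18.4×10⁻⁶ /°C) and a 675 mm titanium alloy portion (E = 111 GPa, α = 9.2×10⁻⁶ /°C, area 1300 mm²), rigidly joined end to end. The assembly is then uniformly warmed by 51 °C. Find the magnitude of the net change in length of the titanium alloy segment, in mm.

|ΔL| ≈ 0.00163 mm

If the supports were absent, the total length change would be Σ αᵢΔT Lᵢ = 18.4×10⁻⁶×51×550 + 9.2×10⁻⁶×51×675 = 0.8328 mm.
Since the ends are fixed, an axial force P builds up, equal in every segment, with P · Σ Lᵢ/(AᵢEᵢ) = δ_free.
The series flexibility is Σ Lᵢ/(AᵢEᵢ) = 550/(750×97×10³) + 675/(1300×111×10³) = 1.224×10⁻⁵ mm/N.
P = 0.8328 / 1.224×10⁻⁵ = 68050 N = 68.05 kN, compressive.
For the titanium alloy segment, free thermal change = 9.2×10⁻⁶×51×675 = 0.3167 mm and elastic change from P = 68050×675/(1300×111×10³) = 0.3183 mm; these oppose, so the net change is 0.00163 mm (segment shortens).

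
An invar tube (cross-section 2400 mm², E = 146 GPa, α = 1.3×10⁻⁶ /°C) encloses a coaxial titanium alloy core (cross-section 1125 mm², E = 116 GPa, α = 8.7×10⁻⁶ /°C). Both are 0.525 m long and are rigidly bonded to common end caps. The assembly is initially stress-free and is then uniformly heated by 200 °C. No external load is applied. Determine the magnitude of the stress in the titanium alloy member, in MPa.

The titanium alloy has the larger α, so on heating it would change length more than the invar if both were free. The rigid plates force a common final length, so the titanium alloy is put into compression and the invar into tension, with equal and opposite forces P (no external load).
Equating the net (thermal + elastic) strains gives |α₁ − α₂|·ΔT = P·[1/(A₁E₁) + 1/(A₂E₂)].
|α₁ − α₂|·ΔT = 7.4×10⁻⁶ × 200 = 0.00148.
1/(A₁E₁) + 1/(A₂E₂) = 1/(2400×146×10³) + 1/(1125×116×10³) = 1.052×10⁻⁸ N⁻¹.
So P = 0.00148 / 1.052×10⁻⁸ = 140.7 kN.
σ_{titanium alloy} = P/A₂ = 140700/1125 = 125.1 MPa, compressive.

σ ≈ 125 MPa (compressive)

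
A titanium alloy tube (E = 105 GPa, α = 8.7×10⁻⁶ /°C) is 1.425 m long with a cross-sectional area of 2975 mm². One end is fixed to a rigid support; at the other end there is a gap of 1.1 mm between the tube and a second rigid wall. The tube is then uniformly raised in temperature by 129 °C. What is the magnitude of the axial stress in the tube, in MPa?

If the wall were absent the tube would grow by αΔT L = 8.7×10⁻⁶ × 129 × 1425 = 1.599 mm.
After closing the 1.1 mm clearance, 1.599 − 1.1 = 0.4993 mm of expansion remains to be suppressed by the wall.
Compatibility: PL/(AE) = 0.4993 mm, so σ = P/A = E × (0.4993/1425) = 36.79 MPa.

σ ≈ 36.8 MPa (compressive)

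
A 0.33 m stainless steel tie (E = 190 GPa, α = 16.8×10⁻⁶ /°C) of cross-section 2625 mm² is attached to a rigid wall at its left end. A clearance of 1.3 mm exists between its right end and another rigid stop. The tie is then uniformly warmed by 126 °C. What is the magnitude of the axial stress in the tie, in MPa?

σ ≈ 0 MPa

Unrestrained expansion: δ_free = αΔT L = 16.8×10⁻⁶ × 126 × 330 = 0.6985 mm.
Since δ_free = 0.699 mm is less than the 1.3 mm gap, the tie never touches the wall. No axial force develops.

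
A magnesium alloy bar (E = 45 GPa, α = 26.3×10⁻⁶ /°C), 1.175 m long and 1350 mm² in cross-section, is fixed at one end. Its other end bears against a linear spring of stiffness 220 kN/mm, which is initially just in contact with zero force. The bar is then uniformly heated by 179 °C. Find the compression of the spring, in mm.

Free thermal expansion: δ_free = αΔT L = 26.3×10⁻⁶ × 179 × 1175 = 5.532 mm.
Let P be the compressive force at the spring. The bar shortens elastically by PL/(AE) and the spring compresses by P/k; together these equal δ_free.
P [ L/(AE) + 1/k ] = δ_free → P [ 1175/(1350×45×10³) + 1/(220×10³) ] = 5.532.
P = 5.532 / 2.389×10⁻⁵ = 231600 N.
Spring compression = P/k = 231600/(220×10³) = 1.053 mm.

δ ≈ 1.05 mm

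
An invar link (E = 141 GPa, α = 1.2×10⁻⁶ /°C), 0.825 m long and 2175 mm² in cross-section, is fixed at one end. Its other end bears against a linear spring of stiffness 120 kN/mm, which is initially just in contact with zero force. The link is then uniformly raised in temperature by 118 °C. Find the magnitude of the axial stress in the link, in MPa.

Free thermal expansion: δ_free = αΔT L = 1.2×10⁻⁶ × 118 × 825 = 0.1168 mm.
Let P be the compressive force at the spring. The link shortens elastically by PL/(AE) and the spring compresses by P/k; together these equal δ_free.
P [ L/(AE) + 1/k ] = δ_free → P [ 825/(2175×141×10³) + 1/(120×10³) ] = 0.1168.
P = 0.1168 / 1.102×10⁻⁵ = 10600 N.
σ = P/A = 10600/2175 = 4.872 MPa.

σ ≈ 4.87 MPa (compressive)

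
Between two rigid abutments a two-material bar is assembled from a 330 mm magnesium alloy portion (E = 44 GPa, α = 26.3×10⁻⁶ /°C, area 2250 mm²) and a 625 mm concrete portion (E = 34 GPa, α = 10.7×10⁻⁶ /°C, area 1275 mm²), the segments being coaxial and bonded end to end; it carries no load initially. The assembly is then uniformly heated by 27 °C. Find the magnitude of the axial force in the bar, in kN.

Free thermal expansion of the whole bar: Σ αᵢΔT Lᵢ = 26.3×10⁻⁶×27×330 + 10.7×10⁻⁶×27×625 = 0.4149 mm.
The rigid supports impose zero overall length change; the single axial force P common to all segments must satisfy P Σ Lᵢ/(AᵢEᵢ) = δ_free.
The series flexibility is Σ Lᵢ/(AᵢEᵢ) = 330/(2250×44×10³) + 625/(1275×34×10³) = 1.775×10⁻⁵ mm/N.
So P = 0.4149 / 1.775×10⁻⁵ = 23.37 kN, compressive.

P ≈ 23.4 kN (compressive)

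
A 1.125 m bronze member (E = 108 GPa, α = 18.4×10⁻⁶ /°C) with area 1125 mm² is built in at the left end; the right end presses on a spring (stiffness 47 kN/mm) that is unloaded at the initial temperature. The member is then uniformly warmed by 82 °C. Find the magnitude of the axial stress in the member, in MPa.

σ ≈ 49.4 MPa (compressive)

Free thermal expansion: δ_free = αΔT L = 18.4×10⁻⁶ × 82 × 1125 = 1.697 mm.
With a force P in the spring, the elastic change of the member is PL/(AE) and that of the spring is P/k; compatibility requires their sum to equal δ_free.
So P = δ_free / [L/(AE) + 1/k] = 1.697 / [ 1125/(1125×108×10³) + 1/(47×10³) ].
P = 1.697 / 3.054×10⁻⁵ = 55590 N.
σ = P/A = 55590/1125 = 49.41 MPa.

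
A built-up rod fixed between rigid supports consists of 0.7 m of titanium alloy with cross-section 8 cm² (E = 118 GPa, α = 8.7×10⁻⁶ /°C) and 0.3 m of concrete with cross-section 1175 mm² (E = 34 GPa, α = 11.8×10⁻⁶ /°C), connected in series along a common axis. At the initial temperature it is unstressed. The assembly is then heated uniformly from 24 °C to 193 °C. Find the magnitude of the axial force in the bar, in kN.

P ≈ 109 kN (compressive)

Free thermal expansion of the whole bar: Σ αᵢΔT Lᵢ = 8.7×10⁻⁶×169×700 + 11.8×10⁻⁶×169×300 = 1.627 mm.
The rigid supports impose zero overall length change; the single axial force P common to all segments must satisfy P Σ Lᵢ/(AᵢEᵢ) = δ_free.
The series flexibility is Σ Lᵢ/(AᵢEᵢ) = 700/(800×118×10³) + 300/(1175×34×10³) = 1.492×10⁻⁵ mm/N.
P = 1.627 / 1.492×10⁻⁵ = 109000 N = 109 kN, compressive.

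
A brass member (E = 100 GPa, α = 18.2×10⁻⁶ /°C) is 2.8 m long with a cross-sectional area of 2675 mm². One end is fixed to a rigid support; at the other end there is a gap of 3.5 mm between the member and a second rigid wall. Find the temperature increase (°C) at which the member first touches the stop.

The gap closes when αΔT L = 3.5 mm, since the member is still unstressed at that instant.
So ΔT = g/(αL) = 3.5/(18.2×10⁻⁶ × 2800) = 68.68 °C.

ΔT ≈ 68.7 °C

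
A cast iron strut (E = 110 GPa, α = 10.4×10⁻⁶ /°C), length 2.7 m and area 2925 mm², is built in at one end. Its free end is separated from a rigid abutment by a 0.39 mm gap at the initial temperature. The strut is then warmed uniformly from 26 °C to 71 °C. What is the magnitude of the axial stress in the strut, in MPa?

σ ≈ 35.6 MPa (compressive)

Unrestrained expansion: δ_free = αΔT L = 10.4×10⁻⁶ × 45 × 2700 = 1.264 mm.
The gap closes (δ_free > 0.39 mm) and the wall then resists a further 1.264 − 0.39 = 0.8736 mm of expansion.
So σ = E(δ_free − g)/L = 110×10³ × 0.8736/2700 = 35.59 MPa.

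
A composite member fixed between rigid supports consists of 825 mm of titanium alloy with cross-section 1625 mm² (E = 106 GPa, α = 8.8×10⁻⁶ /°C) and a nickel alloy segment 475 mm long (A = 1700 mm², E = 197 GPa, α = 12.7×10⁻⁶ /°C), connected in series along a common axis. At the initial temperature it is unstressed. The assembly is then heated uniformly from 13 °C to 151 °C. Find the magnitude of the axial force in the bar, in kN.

With the walls removed the bar would change length by δ_free = Σ αᵢΔT Lᵢ = 8.8×10⁻⁶×138×825 + 12.7×10⁻⁶×138×475 = 1.834 mm.
Since the ends are fixed, an axial force P builds up, equal in every segment, with P · Σ Lᵢ/(AᵢEᵢ) = δ_free.
The series flexibility is Σ Lᵢ/(AᵢEᵢ) = 825/(1625×106×10³) + 475/(1700×197×10³) = 6.208×10⁻⁶ mm/N.
P = 1.834 / 6.208×10⁻⁶ = 295500 N = 295.5 kN, compressive.

P ≈ 295 kN (compressive)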